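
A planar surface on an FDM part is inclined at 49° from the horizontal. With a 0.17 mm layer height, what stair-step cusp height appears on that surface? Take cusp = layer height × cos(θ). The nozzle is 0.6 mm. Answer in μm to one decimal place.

111.5 μm

cos(49°) = 0.6561, so cusp = 0.17 × 0.6561 = 0.111537 mm → 111.5 μm.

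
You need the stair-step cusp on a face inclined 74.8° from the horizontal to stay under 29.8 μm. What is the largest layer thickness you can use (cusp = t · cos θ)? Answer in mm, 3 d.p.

cos(74.8°) = 0.2622; t_max = 0.0298/0.2622 = 0.114 mm.

0.114 mm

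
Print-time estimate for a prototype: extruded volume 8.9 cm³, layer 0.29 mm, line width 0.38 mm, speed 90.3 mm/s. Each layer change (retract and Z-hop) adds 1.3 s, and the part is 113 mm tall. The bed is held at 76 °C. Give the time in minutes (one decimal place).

Extrusion cross-section: 0.29 × 0.38 → 0.1102 mm².
Toolpath length = 8.9 cm³ / 0.1102 mm² = 8900 / 0.1102 = 80762.3 mm.
Print-move time = 80762.3 / 90.3, so 894.4 s.
Number of layers: 113 / 0.29 → 390 (rounded up).
Non-print overhead = 390 × 1.3 = 507 s.
Total = 894.4 + 507 = 1401.4 s = 23.4 minutes.

23.4 minutes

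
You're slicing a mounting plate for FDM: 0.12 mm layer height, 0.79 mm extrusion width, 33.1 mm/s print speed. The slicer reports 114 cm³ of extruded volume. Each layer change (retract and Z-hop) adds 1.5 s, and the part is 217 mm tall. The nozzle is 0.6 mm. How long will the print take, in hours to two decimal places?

10.85 hours

Line area: 0.12 × 0.79 → 0.0948 mm².
Total extruded path = 114000/0.0948 = 1202531.6 mm.
Time extruding: 1202531.6 / 33.1 → 36330.3 s.
Layers = ⌈217/0.12⌉ = 1809.
Z-hop total = 1809 × 1.5 = 2713.5 s.
Altogether 36330.3 + 2713.5 = 39043.8 s, i.e. 10.85 hours.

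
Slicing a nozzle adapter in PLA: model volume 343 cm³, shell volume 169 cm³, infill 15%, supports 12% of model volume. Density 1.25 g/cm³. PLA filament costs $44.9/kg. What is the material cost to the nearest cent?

Infill region = 343 − 169, so 174 cm³.
Infill volume = 0.15 × 174 = 26.1 cm³.
Support = 0.12 × 343, so 41.16 cm³.
Total printed volume: 169 + 26.1 + 41.16 → 236.26 cm³.
Mass: 236.26 × 1.25 → 295.325 g.
At $44.9/kg: 295.325/1000 × 44.9 = $13.26.

$13.26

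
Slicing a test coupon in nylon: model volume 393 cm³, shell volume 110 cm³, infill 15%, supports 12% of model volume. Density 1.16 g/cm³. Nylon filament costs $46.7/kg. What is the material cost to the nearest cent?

$10.81

Interior volume = 393 − 110 = 283 cm³.
Deposited infill = 0.15 × 283, so 42.45 cm³.
Support = 0.12 × 393, so 47.16 cm³.
Deposited volume = 110 + 42.45 + 47.16, so 199.61 cm³.
Mass = 199.61 × 1.16 = 231.5476 g.
Cost = 231.5476 g / 1000 × $46.7/kg = $10.81.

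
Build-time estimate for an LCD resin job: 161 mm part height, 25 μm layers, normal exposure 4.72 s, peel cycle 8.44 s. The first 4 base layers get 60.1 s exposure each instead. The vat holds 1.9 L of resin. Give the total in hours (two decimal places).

23.60 hours

Layers = ⌈161/0.025⌉ = 6440.
Burn-in layers = 4 × (60.1 + 8.44), so 274.16 s.
Normal layers = 6436 × (4.72 + 8.44) = 84697.76 s.
Sum: 274.16 + 84697.76 = 84971.92 s → 23.60 hours.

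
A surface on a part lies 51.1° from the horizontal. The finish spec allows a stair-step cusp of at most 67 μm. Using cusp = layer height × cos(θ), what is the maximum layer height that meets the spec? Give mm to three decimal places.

t = h_c / cos θ = 0.067 / 0.6280 = 0.107 mm.

0.107 mm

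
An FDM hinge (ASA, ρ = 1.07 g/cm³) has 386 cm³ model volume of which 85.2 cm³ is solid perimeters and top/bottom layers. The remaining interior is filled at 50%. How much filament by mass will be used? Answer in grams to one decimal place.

Infill region = 386 − 85.2 = 300.8 cm³.
Deposited infill = 0.50 × 300.8 = 150.4 cm³.
Total printed volume: 85.2 + 150.4 → 235.6 cm³.
Mass = 235.6 × 1.07 = 252.092 g.

252.1 g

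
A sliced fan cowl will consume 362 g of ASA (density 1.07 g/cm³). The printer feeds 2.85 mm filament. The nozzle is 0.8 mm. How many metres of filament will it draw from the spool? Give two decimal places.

53.03 m

Extruded volume: 362/1.07 = 338.3178 cm³ (338317.8 mm³).
Cross-section of 2.85 mm filament: π·(2.85/2)² = 6.3794 mm².
Length = 338317.8 / 6.3794 = 53032.86 mm = 53.03 m.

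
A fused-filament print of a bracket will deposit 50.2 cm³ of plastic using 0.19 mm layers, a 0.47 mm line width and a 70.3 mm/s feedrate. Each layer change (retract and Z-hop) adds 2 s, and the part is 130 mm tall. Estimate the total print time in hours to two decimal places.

Bead cross-section = 0.19 × 0.47, so 0.0893 mm².
Path length: 50200 mm³ / 0.0893 mm² → 562150.1 mm.
Print-move time = 562150.1 / 70.3, so 7996.4 s.
Layer count = ceil(130 / 0.19) = 685.
Z-hop total = 685 × 2 = 1370 s.
Altogether 7996.4 + 1370 = 9366.4 s, i.e. 2.60 hours.

2.60 hours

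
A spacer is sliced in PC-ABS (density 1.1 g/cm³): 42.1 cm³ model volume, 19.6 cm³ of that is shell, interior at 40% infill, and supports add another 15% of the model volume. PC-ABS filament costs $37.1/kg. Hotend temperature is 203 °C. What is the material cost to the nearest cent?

Volume inside the shell = 42.1 − 19.6, so 22.5 cm³.
Infill volume = 0.40 × 22.5 = 9 cm³.
Support = 0.15 × 42.1 = 6.315 cm³.
Total printed volume: 19.6 + 9 + 6.315 → 34.915 cm³.
Mass = 34.915 × 1.1 = 38.4065 g.
At $37.1/kg: 38.4065/1000 × 37.1 = $1.42.

$1.42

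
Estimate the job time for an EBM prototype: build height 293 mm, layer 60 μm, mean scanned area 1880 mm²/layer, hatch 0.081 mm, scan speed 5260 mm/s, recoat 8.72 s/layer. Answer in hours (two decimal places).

17.82 hours

Layer count = ceil(293 / 0.06) = 4884.
Hatch length per layer = 1880 / 0.081, so 23209.9 mm.
Beam time per layer: 23209.9 / 5260 → 4.4125 s.
Layer cycle = 4.4125 + 8.72 = 13.1325 s.
4884 layers × 13.1325 s/layer = 64139.13 s, i.e. 17.82 hours.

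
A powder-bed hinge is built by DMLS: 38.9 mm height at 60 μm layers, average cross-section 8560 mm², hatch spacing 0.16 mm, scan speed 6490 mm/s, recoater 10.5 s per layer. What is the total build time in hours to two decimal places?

Number of layers: 38.9 / 0.06 → 649 (rounded up).
Scan path per layer = 8560 / 0.16 = 53500 mm.
Laser time per layer = 53500 / 6490 = 8.2435 s.
Layer cycle: 8.2435 + 10.5 → 18.7435 s.
Build time = 649 × 18.7435 = 12164.5315 s = 3.38 hours.

3.38 hours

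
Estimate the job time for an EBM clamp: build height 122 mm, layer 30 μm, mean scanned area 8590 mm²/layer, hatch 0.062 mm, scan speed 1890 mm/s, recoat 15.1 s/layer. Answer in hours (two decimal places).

99.87 hours

Number of layers: 122 / 0.03 → 4067 (rounded up).
Per-layer scan distance = 8590 / 0.062, so 138548.4 mm.
Per-layer scan time = 138548.4 / 1890 = 73.306 s.
Per-layer time: 73.306 + 15.1 → 88.406 s.
4067 layers × 88.406 s/layer = 359547.202 s, i.e. 99.87 hours.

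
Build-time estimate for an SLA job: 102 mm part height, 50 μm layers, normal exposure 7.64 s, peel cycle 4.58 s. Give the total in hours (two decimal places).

6.92 hours

Number of layers: 102 / 0.05 → 2040 (rounded up).
Each layer takes: 7.64 + 4.58 → 12.22 s.
Build time: 2040 × 12.22 s = 24928.8 s, i.e. 6.92 hours.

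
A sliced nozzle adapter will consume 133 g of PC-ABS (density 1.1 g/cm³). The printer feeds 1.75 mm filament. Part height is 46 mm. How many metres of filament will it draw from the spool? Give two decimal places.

Extruded volume: 133/1.1 = 120.9091 cm³ (120909.1 mm³).
A = π r² = π × 0.875² = 2.4053 mm².
L = V/A = 120909.1/2.4053 = 50267.78 mm → 50.27 m.

50.27 m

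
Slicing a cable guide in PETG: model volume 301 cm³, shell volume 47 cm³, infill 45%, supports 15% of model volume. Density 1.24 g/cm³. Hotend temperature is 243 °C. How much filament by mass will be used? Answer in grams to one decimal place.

256.0 g

Infill region: 301 − 47 → 254 cm³.
Infill deposited: 0.45 × 254 → 114.3 cm³.
Support = 0.15 × 301 = 45.15 cm³.
Deposited volume = 47 + 114.3 + 45.15 = 206.45 cm³.
Mass: 206.45 × 1.24 → 255.998 g.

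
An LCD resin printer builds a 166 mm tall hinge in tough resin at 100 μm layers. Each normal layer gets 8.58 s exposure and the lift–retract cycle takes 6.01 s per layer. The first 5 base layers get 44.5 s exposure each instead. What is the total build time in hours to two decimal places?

6.78 hours

Layers = ⌈166/0.1⌉ = 1660.
Bottom layers = 5 × (44.5 + 6.01) = 252.55 s.
Remaining layers = 1655 × (8.58 + 6.01), so 24146.45 s.
Total = 252.55 + 24146.45 = 24399 s = 6.78 hours.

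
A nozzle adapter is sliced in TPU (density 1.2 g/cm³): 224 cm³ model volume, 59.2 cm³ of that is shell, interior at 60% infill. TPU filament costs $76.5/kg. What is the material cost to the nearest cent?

Infill region: 224 − 59.2 → 164.8 cm³.
Deposited infill: 0.60 × 164.8 → 98.88 cm³.
Total extruded = 59.2 + 98.88, so 158.08 cm³.
Mass: 158.08 × 1.2 → 189.696 g.
At $76.5/kg: 189.696/1000 × 76.5 = $14.51.

$14.51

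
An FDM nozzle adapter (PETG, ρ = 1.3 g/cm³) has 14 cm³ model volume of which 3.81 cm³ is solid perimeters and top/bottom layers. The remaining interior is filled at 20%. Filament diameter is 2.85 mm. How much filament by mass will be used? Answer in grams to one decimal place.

Interior volume = 14 − 3.81, so 10.19 cm³.
Infill volume: 0.20 × 10.19 → 2.038 cm³.
Total extruded: 3.81 + 2.038 → 5.848 cm³.
Mass: 5.848 × 1.3 → 7.6024 g.

7.6 g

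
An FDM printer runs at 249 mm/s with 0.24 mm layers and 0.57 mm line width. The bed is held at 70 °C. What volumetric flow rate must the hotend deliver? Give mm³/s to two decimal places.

34.06

A = 0.24 × 0.57 = 0.1368 mm².
Q = v·A = 249 × 0.1368 = 34.06 mm³/s.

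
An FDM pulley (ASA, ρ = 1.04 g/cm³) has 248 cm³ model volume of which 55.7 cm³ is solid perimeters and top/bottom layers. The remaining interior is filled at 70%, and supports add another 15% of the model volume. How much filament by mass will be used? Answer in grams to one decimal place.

236.6 g

Volume inside the shell = 248 − 55.7 = 192.3 cm³.
Infill deposited = 0.70 × 192.3, so 134.61 cm³.
Support: 0.15 × 248 → 37.2 cm³.
Total extruded: 55.7 + 134.61 + 37.2 → 227.51 cm³.
Mass = 227.51 × 1.04 = 236.6104 g.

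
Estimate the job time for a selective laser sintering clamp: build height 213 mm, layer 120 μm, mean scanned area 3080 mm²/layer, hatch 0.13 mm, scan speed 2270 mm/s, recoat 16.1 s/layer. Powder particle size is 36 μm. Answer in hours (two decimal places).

13.08 hours

Layers = ⌈213/0.12⌉ = 1775.
Per-layer scan distance = 3080 / 0.13, so 23692.3 mm.
Scan time per layer = 23692.3 / 2270, so 10.4371 s.
Time per layer = 10.4371 + 16.1, so 26.5371 s.
Total: 1775 × 26.5371 s = 47103.3525 s → 13.08 hours.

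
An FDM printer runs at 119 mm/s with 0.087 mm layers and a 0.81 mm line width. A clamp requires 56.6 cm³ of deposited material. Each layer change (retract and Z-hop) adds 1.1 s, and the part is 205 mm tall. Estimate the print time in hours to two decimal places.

2.60 hours

Extrusion cross-section = 0.087 × 0.81, so 0.07047 mm².
Path length: 56600 mm³ / 0.07047 mm² → 803178.7 mm.
Extrusion time = 803178.7 / 119 = 6749.4 s.
Number of layers: 205 / 0.087 → 2357 (rounded up).
Non-print overhead: 2357 × 1.1 → 2592.7 s.
Total = 6749.4 + 2592.7 = 9342.1 s = 2.60 hours.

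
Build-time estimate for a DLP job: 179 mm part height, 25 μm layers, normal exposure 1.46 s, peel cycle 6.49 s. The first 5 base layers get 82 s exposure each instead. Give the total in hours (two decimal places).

15.92 hours

Layer count = ceil(179 / 0.025) = 7160.
Base layers = 5 × (82 + 6.49), so 442.45 s.
Normal layers = 7155 × (1.46 + 6.49) = 56882.25 s.
Sum: 442.45 + 56882.25 = 57324.7 s → 15.92 hours.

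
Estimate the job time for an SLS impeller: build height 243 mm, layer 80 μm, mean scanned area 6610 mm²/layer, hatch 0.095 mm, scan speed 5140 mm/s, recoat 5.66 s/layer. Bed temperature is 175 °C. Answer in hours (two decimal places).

16.20 hours

Number of layers: 243 / 0.08 → 3038 (rounded up).
Scan path per layer: 6610 / 0.095 → 69578.9 mm.
Per-layer scan time: 69578.9 / 5140 → 13.5368 s.
Layer cycle = 13.5368 + 5.66, so 19.1968 s.
Total: 3038 × 19.1968 s = 58319.8784 s → 16.20 hours.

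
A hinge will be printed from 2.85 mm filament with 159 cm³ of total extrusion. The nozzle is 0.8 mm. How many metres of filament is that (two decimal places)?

Filament cross-section = π × (2.85/2)² = 6.3794 mm².
Length = 159 cm³ / 6.3794 mm² = 159000 / 6.3794 = 24923.97 mm = 24.92 m.

24.92 m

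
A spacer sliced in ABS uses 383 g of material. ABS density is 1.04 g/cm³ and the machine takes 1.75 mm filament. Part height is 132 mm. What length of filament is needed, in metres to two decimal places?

153.11 m

Extruded volume: 383/1.04 = 368.2692 cm³ (368269.2 mm³).
A = π r² = π × 0.875² = 2.4053 mm².
Length = 368269.2 / 2.4053 = 153107.39 mm = 153.11 m.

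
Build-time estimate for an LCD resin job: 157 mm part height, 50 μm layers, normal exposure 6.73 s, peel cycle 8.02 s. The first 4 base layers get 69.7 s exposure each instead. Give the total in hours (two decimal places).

12.94 hours

Layers = ⌈157/0.05⌉ = 3140.
Bottom layers = 4 × (69.7 + 8.02) = 310.88 s.
Regular layers = 3136 × (6.73 + 8.02), so 46256 s.
Total = 310.88 + 46256 = 46566.88 s = 12.94 hours.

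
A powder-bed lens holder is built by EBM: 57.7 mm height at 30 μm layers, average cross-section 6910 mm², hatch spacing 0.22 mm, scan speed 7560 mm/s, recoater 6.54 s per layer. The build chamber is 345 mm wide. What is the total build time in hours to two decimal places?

Layers = ⌈57.7/0.03⌉ = 1924.
Scan path per layer = 6910 / 0.22 = 31409.1 mm.
Beam time per layer = 31409.1 / 7560, so 4.1546 s.
Per-layer time = 4.1546 + 6.54 = 10.6946 s.
1924 layers × 10.6946 s/layer = 20576.4104 s, i.e. 5.72 hours.

5.72 hours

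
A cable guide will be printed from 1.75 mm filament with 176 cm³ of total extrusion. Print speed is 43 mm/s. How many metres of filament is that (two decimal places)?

73.17 m

A = π r² = π × 0.875² = 2.4053 mm².
L = 176000 mm³ / 2.4053 mm² = 73171.75 mm, i.e. 73.17 m.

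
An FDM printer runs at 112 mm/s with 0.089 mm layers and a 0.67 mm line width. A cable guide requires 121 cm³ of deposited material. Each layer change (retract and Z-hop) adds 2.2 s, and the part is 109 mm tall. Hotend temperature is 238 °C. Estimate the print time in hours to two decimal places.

Extrusion cross-section = 0.089 × 0.67, so 0.05963 mm².
Total extruded path = 121000/0.05963 = 2029179.9 mm.
Time extruding = 2029179.9 / 112 = 18117.7 s.
Number of layers: 109 / 0.089 → 1225 (rounded up).
Z-hop total = 1225 × 2.2, so 2695 s.
Total = 18117.7 + 2695 = 20812.7 s = 5.78 hours.

5.78 hours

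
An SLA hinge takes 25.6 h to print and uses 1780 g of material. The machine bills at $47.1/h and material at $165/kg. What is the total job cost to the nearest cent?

$1499.46

Machine cost = 47.1 × 25.6 = $1205.76.
Material charge: 165 × 1780/1000 → $293.70.
Job cost: 1205.76 + 293.70 = $1499.46.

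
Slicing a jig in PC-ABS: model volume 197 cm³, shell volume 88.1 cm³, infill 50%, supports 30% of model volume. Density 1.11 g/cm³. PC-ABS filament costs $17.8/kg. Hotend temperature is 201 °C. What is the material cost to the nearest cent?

$3.98

Infill region = 197 − 88.1, so 108.9 cm³.
Infill deposited: 0.50 × 108.9 → 54.45 cm³.
Support: 0.30 × 197 → 59.1 cm³.
Deposited volume: 88.1 + 54.45 + 59.1 → 201.65 cm³.
Mass = 201.65 × 1.11, so 223.8315 g.
Cost = 223.8315 g / 1000 × $17.8/kg = $3.98.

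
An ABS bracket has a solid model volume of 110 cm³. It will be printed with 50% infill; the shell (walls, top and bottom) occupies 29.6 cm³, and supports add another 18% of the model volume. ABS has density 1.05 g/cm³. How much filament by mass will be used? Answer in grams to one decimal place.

Volume inside the shell: 110 − 29.6 → 80.4 cm³.
Deposited infill = 0.50 × 80.4 = 40.2 cm³.
Support = 0.18 × 110, so 19.8 cm³.
Total extruded = 29.6 + 40.2 + 19.8, so 89.6 cm³.
Mass = 89.6 × 1.05, so 94.08 g.

94.1 g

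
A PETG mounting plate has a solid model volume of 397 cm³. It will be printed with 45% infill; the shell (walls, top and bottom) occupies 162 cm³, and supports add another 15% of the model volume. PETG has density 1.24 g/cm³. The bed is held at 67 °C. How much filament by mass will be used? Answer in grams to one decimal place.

405.9 g

Volume inside the shell: 397 − 162 → 235 cm³.
Infill volume: 0.45 × 235 → 105.75 cm³.
Support = 0.15 × 397 = 59.55 cm³.
Deposited volume: 162 + 105.75 + 59.55 → 327.3 cm³.
Mass = 327.3 × 1.24, so 405.852 g.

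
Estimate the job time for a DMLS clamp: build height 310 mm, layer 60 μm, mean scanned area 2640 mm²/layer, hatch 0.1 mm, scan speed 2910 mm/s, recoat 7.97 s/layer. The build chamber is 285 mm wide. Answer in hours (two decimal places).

Layers = ⌈310/0.06⌉ = 5167.
Scan path per layer = 2640 / 0.1 = 26400 mm.
Laser time per layer: 26400 / 2910 → 9.0722 s.
Layer cycle = 9.0722 + 7.97, so 17.0422 s.
Total: 5167 × 17.0422 s = 88057.0474 s → 24.46 hours.

24.46 hours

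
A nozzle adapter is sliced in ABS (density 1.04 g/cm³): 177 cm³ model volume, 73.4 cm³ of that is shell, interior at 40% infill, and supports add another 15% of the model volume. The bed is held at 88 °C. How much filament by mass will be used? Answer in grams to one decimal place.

Volume inside the shell = 177 − 73.4, so 103.6 cm³.
Deposited infill: 0.40 × 103.6 → 41.44 cm³.
Support = 0.15 × 177 = 26.55 cm³.
Total printed volume = 73.4 + 41.44 + 26.55 = 141.39 cm³.
Mass = 141.39 × 1.04 = 147.0456 g.

147.0 g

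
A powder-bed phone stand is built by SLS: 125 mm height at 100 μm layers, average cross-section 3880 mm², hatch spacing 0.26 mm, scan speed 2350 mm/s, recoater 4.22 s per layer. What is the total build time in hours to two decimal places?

Number of layers: 125 / 0.1 → 1250 (rounded up).
Scan path per layer: 3880 / 0.26 → 14923.1 mm.
Scan time per layer = 14923.1 / 2350 = 6.3503 s.
Time per layer: 6.3503 + 4.22 → 10.5703 s.
1250 layers × 10.5703 s/layer = 13212.875 s, i.e. 3.67 hours.

3.67 hours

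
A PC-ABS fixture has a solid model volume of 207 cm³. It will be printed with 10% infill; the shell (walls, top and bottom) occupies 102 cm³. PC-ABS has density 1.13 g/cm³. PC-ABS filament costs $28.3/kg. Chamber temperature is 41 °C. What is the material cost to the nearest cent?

Infill region: 207 − 102 → 105 cm³.
Infill deposited = 0.10 × 105, so 10.5 cm³.
Deposited volume = 102 + 10.5 = 112.5 cm³.
Mass: 112.5 × 1.13 → 127.125 g.
At $28.3/kg: 127.125/1000 × 28.3 = $3.60.

$3.60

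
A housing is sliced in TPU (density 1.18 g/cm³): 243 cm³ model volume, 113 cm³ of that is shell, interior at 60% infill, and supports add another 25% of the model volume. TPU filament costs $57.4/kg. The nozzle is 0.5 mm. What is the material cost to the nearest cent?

$17.05

Infill region = 243 − 113 = 130 cm³.
Infill deposited: 0.60 × 130 → 78 cm³.
Support = 0.25 × 243 = 60.75 cm³.
Total printed volume = 113 + 78 + 60.75 = 251.75 cm³.
Mass: 251.75 × 1.18 → 297.065 g.
Cost = 297.065 g / 1000 × $57.4/kg = $17.05.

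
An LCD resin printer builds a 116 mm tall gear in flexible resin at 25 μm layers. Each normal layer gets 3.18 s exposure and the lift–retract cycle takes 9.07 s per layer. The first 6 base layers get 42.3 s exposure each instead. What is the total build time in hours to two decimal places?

Number of layers: 116 / 0.025 → 4640 (rounded up).
Burn-in layers = 6 × (42.3 + 9.07) = 308.22 s.
Regular layers = 4634 × (3.18 + 9.07), so 56766.5 s.
Total = 308.22 + 56766.5 = 57074.72 s = 15.85 hours.

15.85 hours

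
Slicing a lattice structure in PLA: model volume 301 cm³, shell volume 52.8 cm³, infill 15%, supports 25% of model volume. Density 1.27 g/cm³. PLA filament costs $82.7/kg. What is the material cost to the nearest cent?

Volume inside the shell = 301 − 52.8, so 248.2 cm³.
Infill volume = 0.15 × 248.2 = 37.23 cm³.
Support: 0.25 × 301 → 75.25 cm³.
Total printed volume = 52.8 + 37.23 + 75.25, so 165.28 cm³.
Mass: 165.28 × 1.27 → 209.9056 g.
At $82.7/kg: 209.9056/1000 × 82.7 = $17.36.

$17.36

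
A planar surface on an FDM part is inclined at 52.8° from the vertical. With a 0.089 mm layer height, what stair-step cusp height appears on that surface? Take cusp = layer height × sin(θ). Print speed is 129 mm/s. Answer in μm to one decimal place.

sin(52.8°) = 0.7965, so cusp = 0.089 × 0.7965 = 0.070889 mm → 70.9 μm.

70.9 μm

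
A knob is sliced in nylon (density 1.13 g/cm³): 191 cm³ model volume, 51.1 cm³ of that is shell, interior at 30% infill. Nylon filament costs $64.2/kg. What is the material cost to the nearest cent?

$6.75

Infill region = 191 − 51.1 = 139.9 cm³.
Infill volume: 0.30 × 139.9 → 41.97 cm³.
Total printed volume: 51.1 + 41.97 → 93.07 cm³.
Mass: 93.07 × 1.13 → 105.1691 g.
Cost = 105.1691 g / 1000 × $64.2/kg = $6.75.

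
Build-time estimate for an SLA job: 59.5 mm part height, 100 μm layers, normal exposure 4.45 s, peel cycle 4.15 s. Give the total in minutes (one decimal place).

85.3 minutes

Number of layers: 59.5 / 0.1 → 595 (rounded up).
Per-layer time = 4.45 + 4.15 = 8.6 s.
Build time: 595 × 8.6 s = 5117 s, i.e. 85.3 minutes.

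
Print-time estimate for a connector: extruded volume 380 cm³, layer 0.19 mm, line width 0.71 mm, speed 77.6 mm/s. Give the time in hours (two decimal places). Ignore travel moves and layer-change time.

10.08 hours

Line area = 0.19 × 0.71 = 0.1349 mm².
Path length: 380000 mm³ / 0.1349 mm² → 2816901.4 mm.
Print-move time = 2816901.4 / 77.6 = 36300.3 s.
In the requested units: 36300.3 s = 10.08 hours.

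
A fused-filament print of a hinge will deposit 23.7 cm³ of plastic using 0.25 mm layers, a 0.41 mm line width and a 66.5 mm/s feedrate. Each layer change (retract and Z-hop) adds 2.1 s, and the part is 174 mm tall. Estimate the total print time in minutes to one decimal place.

Bead cross-section = 0.25 × 0.41, so 0.1025 mm².
Path length: 23700 mm³ / 0.1025 mm² → 231219.5 mm.
Extrusion time = 231219.5 / 66.5 = 3477 s.
Number of layers: 174 / 0.25 → 696 (rounded up).
Layer-change overhead = 696 × 2.1 = 1461.6 s.
Altogether 3477 + 1461.6 = 4938.6 s, i.e. 82.3 minutes.

82.3 minutes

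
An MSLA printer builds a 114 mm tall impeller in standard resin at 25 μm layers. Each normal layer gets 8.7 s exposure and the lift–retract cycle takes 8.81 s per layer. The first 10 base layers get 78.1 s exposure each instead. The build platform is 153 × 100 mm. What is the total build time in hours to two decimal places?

Layer count = ceil(114 / 0.025) = 4560.
Burn-in layers = 10 × (78.1 + 8.81), so 869.1 s.
Regular layers = 4550 × (8.7 + 8.81) = 79670.5 s.
Sum: 869.1 + 79670.5 = 80539.6 s → 22.37 hours.

22.37 hours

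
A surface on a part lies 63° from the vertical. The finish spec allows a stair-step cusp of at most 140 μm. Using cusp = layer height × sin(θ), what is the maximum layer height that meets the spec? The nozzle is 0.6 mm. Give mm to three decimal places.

0.157 mm

sin(63°) = 0.8910; t_max = 0.14/0.8910 = 0.157 mm.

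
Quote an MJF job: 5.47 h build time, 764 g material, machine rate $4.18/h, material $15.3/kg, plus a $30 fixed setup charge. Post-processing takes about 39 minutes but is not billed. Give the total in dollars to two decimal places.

$64.55

Machine-time cost = 4.18 × 5.47 = $22.8646.
Feedstock cost = 15.3 × 764/1000 = $11.6892.
Adding setup: 22.8646 + 11.6892 + 30 → 64.5538 ≈ $64.55.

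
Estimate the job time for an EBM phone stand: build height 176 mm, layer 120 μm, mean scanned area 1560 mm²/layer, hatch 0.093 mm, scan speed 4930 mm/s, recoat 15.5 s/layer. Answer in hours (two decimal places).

7.70 hours

Number of layers: 176 / 0.12 → 1467 (rounded up).
Scan path per layer = 1560 / 0.093, so 16774.2 mm.
Per-layer scan time = 16774.2 / 4930 = 3.4025 s.
Per-layer time = 3.4025 + 15.5 = 18.9025 s.
1467 layers × 18.9025 s/layer = 27729.9675 s, i.e. 7.70 hours.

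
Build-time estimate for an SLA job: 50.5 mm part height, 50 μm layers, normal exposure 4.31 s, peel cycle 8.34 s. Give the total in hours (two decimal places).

3.55 hours

Number of layers: 50.5 / 0.05 → 1010 (rounded up).
Each layer takes: 4.31 + 8.34 → 12.65 s.
Build time: 1010 × 12.65 s = 12776.5 s, i.e. 3.55 hours.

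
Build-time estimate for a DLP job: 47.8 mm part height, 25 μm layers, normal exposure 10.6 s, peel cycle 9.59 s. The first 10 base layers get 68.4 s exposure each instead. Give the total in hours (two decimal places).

Layers = ⌈47.8/0.025⌉ = 1912.
Base layers: 10 × (68.4 + 9.59) → 779.9 s.
Regular layers: 1902 × (10.6 + 9.59) → 38401.38 s.
Total = 779.9 + 38401.38 = 39181.28 s = 10.88 hours.

10.88 hours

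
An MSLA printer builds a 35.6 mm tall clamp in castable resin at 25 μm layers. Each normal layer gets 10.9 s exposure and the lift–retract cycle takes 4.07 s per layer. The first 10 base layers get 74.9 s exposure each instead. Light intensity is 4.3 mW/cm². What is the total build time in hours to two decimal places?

Layers = ⌈35.6/0.025⌉ = 1424.
Bottom layers: 10 × (74.9 + 4.07) → 789.7 s.
Regular layers = 1414 × (10.9 + 4.07) = 21167.58 s.
Total = 789.7 + 21167.58 = 21957.28 s = 6.10 hours.

6.10 hours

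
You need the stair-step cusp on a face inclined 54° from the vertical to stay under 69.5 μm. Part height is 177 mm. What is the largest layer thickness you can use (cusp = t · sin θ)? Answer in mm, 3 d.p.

0.086 mm

sin(54°) = 0.8090; t_max = 0.0695/0.8090 = 0.086 mm.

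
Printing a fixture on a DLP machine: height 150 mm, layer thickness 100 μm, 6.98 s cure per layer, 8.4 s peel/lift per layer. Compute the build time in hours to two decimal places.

6.41 hours

Layers = ⌈150/0.1⌉ = 1500.
Per-layer time = 6.98 + 8.4 = 15.38 s.
Total = 1500 × 15.38 = 23070 s = 6.41 hours.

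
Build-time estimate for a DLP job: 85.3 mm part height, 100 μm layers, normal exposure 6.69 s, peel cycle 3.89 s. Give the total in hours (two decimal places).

2.51 hours

Number of layers: 85.3 / 0.1 → 853 (rounded up).
Per-layer time = 6.69 + 3.89, so 10.58 s.
Total = 853 × 10.58 = 9024.74 s = 2.51 hours.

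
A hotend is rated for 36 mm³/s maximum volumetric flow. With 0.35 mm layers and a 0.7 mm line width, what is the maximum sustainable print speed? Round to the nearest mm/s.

A = 0.35 × 0.7, so 0.245 mm².
v_max = Q/A = 36/0.245 = 146.94 mm/s → 147 mm/s.

147 mm/s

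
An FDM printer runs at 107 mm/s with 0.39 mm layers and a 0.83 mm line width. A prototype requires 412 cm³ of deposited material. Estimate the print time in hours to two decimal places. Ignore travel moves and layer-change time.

Extrusion cross-section = 0.39 × 0.83, so 0.3237 mm².
Path length: 412000 mm³ / 0.3237 mm² → 1272783.4 mm.
Extrusion time: 1272783.4 / 107 → 11895.2 s.
In the requested units: 11895.2 s = 3.30 hours.

3.30 hours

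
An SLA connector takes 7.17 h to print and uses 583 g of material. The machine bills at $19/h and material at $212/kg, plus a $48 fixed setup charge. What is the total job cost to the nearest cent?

$307.83

Machine cost = 19 × 7.17 = $136.23.
Material cost = 212 × 583/1000 = $123.596.
Total = 136.23 + 123.596 + 48 = 307.826 ≈ $307.83.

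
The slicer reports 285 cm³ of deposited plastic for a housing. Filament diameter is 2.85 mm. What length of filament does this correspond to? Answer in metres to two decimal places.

A = π r² = π × 1.425² = 6.3794 mm².
Length = 285 cm³ / 6.3794 mm² = 285000 / 6.3794 = 44675.05 mm = 44.68 m.

44.68 m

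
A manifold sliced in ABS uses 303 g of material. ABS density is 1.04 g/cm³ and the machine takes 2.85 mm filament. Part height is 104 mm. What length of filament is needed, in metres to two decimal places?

Volume = 303 g / 1.04 g·cm⁻³ = 291.3462 cm³ = 291346.2 mm³.
A = π r² = π × 1.425² = 6.3794 mm².
Length = 291346.2 / 6.3794 = 45669.84 mm = 45.67 m.

45.67 m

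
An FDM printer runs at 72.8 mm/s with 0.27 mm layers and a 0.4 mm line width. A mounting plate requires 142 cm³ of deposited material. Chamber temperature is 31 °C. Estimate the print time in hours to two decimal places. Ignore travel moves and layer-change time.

5.02 hours

Bead cross-section = 0.27 × 0.4 = 0.108 mm².
Toolpath length = 142 cm³ / 0.108 mm² = 142000 / 0.108 = 1314814.8 mm.
Extrusion time: 1314814.8 / 72.8 → 18060.6 s.
Converting: 18060.6 s = 5.02 hours.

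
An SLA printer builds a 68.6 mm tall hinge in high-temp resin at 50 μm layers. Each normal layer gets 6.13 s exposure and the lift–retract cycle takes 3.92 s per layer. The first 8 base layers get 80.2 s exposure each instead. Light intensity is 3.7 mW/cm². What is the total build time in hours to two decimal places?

Number of layers: 68.6 / 0.05 → 1372 (rounded up).
Burn-in layers: 8 × (80.2 + 3.92) → 672.96 s.
Regular layers = 1364 × (6.13 + 3.92) = 13708.2 s.
Sum: 672.96 + 13708.2 = 14381.16 s → 3.99 hours.

3.99 hours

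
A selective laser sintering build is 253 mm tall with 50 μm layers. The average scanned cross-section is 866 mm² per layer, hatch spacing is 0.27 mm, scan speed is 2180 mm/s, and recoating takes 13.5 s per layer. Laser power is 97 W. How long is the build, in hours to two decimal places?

Layers = ⌈253/0.05⌉ = 5060.
Per-layer scan distance = 866 / 0.27 = 3207.4 mm.
Per-layer scan time = 3207.4 / 2180 = 1.4713 s.
Time per layer = 1.4713 + 13.5 = 14.9713 s.
Total: 5060 × 14.9713 s = 75754.778 s → 21.04 hours.

21.04 hours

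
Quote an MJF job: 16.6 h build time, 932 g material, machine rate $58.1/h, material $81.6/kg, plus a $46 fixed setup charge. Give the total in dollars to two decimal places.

$1086.51

Machine-time cost: 58.1 × 16.6 → $964.46.
Material cost = 81.6 × 932/1000 = $76.0512.
Total = 964.46 + 76.0512 + 46 = 1086.5112 ≈ $1086.51.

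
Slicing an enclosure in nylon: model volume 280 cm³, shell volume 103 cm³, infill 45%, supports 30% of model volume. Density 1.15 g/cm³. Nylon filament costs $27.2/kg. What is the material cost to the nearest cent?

$8.34

Interior volume = 280 − 103, so 177 cm³.
Infill volume: 0.45 × 177 → 79.65 cm³.
Support = 0.30 × 280 = 84 cm³.
Total extruded: 103 + 79.65 + 84 → 266.65 cm³.
Mass = 266.65 × 1.15, so 306.6475 g.
Cost = 306.6475 g / 1000 × $27.2/kg = $8.34.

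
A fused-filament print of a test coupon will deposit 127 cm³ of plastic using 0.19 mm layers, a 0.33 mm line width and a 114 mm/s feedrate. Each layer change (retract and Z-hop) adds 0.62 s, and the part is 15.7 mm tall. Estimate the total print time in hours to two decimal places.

4.95 hours

Bead cross-section: 0.19 × 0.33 → 0.0627 mm².
Toolpath length = 127 cm³ / 0.0627 mm² = 127000 / 0.0627 = 2025518.3 mm.
Extrusion time = 2025518.3 / 114, so 17767.7 s.
Layers = ⌈15.7/0.19⌉ = 83.
Z-hop total = 83 × 0.62, so 51.46 s.
Total = 17767.7 + 51.46 = 17819.16 s = 4.95 hours.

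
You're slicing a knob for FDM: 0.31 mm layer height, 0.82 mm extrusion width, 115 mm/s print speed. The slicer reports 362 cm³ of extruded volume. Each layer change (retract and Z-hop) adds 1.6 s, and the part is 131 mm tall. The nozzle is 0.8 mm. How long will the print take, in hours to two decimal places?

3.63 hours

Extrusion cross-section = 0.31 × 0.82 = 0.2542 mm².
Path length: 362000 mm³ / 0.2542 mm² → 1424075.5 mm.
Print-move time = 1424075.5 / 115, so 12383.3 s.
Layer count = ceil(131 / 0.31) = 423.
Layer-change overhead = 423 × 1.6 = 676.8 s.
Total = 12383.3 + 676.8 = 13060.1 s = 3.63 hours.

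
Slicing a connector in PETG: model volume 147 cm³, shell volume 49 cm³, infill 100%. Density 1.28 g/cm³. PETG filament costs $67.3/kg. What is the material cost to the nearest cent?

$12.66

Interior volume: 147 − 49 → 98 cm³.
Deposited infill = 1.00 × 98, so 98 cm³.
Total printed volume: 49 + 98 → 147 cm³.
Mass = 147 × 1.28, so 188.16 g.
Cost = 188.16 g / 1000 × $67.3/kg = $12.66.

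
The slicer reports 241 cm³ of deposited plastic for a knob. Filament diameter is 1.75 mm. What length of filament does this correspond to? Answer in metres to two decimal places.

A = π r² = π × 0.875² = 2.4053 mm².
Length = 241 cm³ / 2.4053 mm² = 241000 / 2.4053 = 100195.4 mm = 100.20 m.

100.20 m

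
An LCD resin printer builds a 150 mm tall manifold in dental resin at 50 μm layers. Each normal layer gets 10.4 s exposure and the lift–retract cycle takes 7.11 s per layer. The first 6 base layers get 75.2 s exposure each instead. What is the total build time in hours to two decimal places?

Number of layers: 150 / 0.05 → 3000 (rounded up).
Bottom layers: 6 × (75.2 + 7.11) → 493.86 s.
Normal layers: 2994 × (10.4 + 7.11) → 52424.94 s.
Total = 493.86 + 52424.94 = 52918.8 s = 14.70 hours.

14.70 hours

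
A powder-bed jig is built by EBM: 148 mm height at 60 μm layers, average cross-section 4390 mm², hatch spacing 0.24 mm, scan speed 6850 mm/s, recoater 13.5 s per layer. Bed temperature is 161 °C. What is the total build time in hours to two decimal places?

Layer count = ceil(148 / 0.06) = 2467.
Per-layer scan distance: 4390 / 0.24 → 18291.7 mm.
Per-layer scan time = 18291.7 / 6850, so 2.6703 s.
Per-layer time = 2.6703 + 13.5, so 16.1703 s.
Build time = 2467 × 16.1703 = 39892.1301 s = 11.08 hours.

11.08 hours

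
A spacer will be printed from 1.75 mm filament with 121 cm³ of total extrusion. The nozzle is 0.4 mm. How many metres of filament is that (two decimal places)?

50.31 m

Filament cross-section = π × (1.75/2)² = 2.4053 mm².
Length = 121 cm³ / 2.4053 mm² = 121000 / 2.4053 = 50305.58 mm = 50.31 m.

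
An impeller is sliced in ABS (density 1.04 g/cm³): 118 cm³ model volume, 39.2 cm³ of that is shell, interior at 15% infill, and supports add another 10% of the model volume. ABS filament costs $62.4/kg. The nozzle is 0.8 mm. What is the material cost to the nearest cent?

Volume inside the shell = 118 − 39.2, so 78.8 cm³.
Deposited infill: 0.15 × 78.8 → 11.82 cm³.
Support: 0.10 × 118 → 11.8 cm³.
Total printed volume = 39.2 + 11.82 + 11.8 = 62.82 cm³.
Mass: 62.82 × 1.04 → 65.3328 g.
At $62.4/kg: 65.3328/1000 × 62.4 = $4.08.

$4.08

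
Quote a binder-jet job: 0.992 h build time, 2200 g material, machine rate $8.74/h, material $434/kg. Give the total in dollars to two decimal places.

Machine cost: 8.74 × 0.992 → $8.67008.
Material cost = 434 × 2200/1000, so $954.80.
Job cost: 8.67008 + 954.80 = 963.47008 ≈ $963.47.

$963.47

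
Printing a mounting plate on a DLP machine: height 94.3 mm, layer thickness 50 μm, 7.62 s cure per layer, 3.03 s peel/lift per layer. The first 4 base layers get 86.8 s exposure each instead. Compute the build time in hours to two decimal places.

Layers = ⌈94.3/0.05⌉ = 1886.
Burn-in layers = 4 × (86.8 + 3.03) = 359.32 s.
Normal layers: 1882 × (7.62 + 3.03) → 20043.3 s.
Total = 359.32 + 20043.3 = 20402.62 s = 5.67 hours.

5.67 hours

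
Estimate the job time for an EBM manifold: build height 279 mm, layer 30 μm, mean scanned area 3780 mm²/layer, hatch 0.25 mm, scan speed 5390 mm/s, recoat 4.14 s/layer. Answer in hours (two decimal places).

17.94 hours

Layers = ⌈279/0.03⌉ = 9300.
Scan path per layer: 3780 / 0.25 → 15120 mm.
Scan time per layer = 15120 / 5390 = 2.8052 s.
Per-layer time = 2.8052 + 4.14, so 6.9452 s.
Build time = 9300 × 6.9452 = 64590.36 s = 17.94 hours.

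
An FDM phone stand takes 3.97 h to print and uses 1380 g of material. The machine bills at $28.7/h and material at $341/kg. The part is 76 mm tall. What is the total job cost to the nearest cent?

Machine cost = 28.7 × 3.97, so $113.939.
Material charge = 341 × 1380/1000 = $470.58.
Total = 113.939 + 470.58 = 584.519 ≈ $584.52.

$584.52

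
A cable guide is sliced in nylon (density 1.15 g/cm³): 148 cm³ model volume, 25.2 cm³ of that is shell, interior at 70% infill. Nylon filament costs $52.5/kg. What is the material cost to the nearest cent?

Interior volume: 148 − 25.2 → 122.8 cm³.
Deposited infill = 0.70 × 122.8, so 85.96 cm³.
Total printed volume: 25.2 + 85.96 → 111.16 cm³.
Mass = 111.16 × 1.15 = 127.834 g.
At $52.5/kg: 127.834/1000 × 52.5 = $6.71.

$6.71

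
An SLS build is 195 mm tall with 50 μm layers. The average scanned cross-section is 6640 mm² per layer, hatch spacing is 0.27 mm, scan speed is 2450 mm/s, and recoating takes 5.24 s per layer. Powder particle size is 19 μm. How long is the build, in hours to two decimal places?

Layers = ⌈195/0.05⌉ = 3900.
Hatch length per layer: 6640 / 0.27 → 24592.6 mm.
Laser time per layer = 24592.6 / 2450, so 10.0378 s.
Layer cycle = 10.0378 + 5.24, so 15.2778 s.
Build time = 3900 × 15.2778 = 59583.42 s = 16.55 hours.

16.55 hours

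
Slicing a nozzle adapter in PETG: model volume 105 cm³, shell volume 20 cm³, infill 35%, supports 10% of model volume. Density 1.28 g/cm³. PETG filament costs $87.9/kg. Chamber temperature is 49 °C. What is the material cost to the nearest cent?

$6.78

Interior volume: 105 − 20 → 85 cm³.
Deposited infill = 0.35 × 85, so 29.75 cm³.
Support = 0.10 × 105 = 10.5 cm³.
Total extruded = 20 + 29.75 + 10.5 = 60.25 cm³.
Mass: 60.25 × 1.28 → 77.12 g.
Cost = 77.12 g / 1000 × $87.9/kg = $6.78.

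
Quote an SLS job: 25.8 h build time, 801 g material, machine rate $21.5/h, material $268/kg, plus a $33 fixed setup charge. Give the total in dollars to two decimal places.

Time charge: 21.5 × 25.8 → $554.70.
Material cost = 268 × 801/1000 = $214.668.
Total = 554.70 + 214.668 + 33 = 802.368 ≈ $802.37.

$802.37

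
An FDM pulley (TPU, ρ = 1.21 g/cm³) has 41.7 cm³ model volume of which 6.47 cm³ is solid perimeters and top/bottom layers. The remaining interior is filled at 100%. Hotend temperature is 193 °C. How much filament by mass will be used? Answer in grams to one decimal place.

50.5 g

Interior volume = 41.7 − 6.47 = 35.23 cm³.
Deposited infill = 1.00 × 35.23, so 35.23 cm³.
Total printed volume: 6.47 + 35.23 → 41.7 cm³.
Mass: 41.7 × 1.21 → 50.457 g.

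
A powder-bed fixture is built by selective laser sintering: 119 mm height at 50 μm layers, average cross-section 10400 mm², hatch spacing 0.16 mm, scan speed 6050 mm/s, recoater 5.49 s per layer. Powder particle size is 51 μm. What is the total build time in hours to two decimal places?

Layer count = ceil(119 / 0.05) = 2380.
Scan path per layer = 10400 / 0.16 = 65000 mm.
Laser time per layer: 65000 / 6050 → 10.7438 s.
Time per layer = 10.7438 + 5.49, so 16.2338 s.
2380 layers × 16.2338 s/layer = 38636.444 s, i.e. 10.73 hours.

10.73 hours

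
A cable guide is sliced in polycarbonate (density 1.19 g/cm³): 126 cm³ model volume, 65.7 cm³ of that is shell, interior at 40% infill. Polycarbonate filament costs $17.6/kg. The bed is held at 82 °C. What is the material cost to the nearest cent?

$1.88

Interior volume = 126 − 65.7 = 60.3 cm³.
Infill deposited = 0.40 × 60.3 = 24.12 cm³.
Total extruded = 65.7 + 24.12, so 89.82 cm³.
Mass = 89.82 × 1.19, so 106.8858 g.
At $17.6/kg: 106.8858/1000 × 17.6 = $1.88.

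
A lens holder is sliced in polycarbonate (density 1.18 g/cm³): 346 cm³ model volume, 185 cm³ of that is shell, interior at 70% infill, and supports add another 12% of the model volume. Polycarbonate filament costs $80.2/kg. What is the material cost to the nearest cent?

$32.10

Infill region: 346 − 185 → 161 cm³.
Infill volume = 0.70 × 161 = 112.7 cm³.
Support = 0.12 × 346, so 41.52 cm³.
Total printed volume: 185 + 112.7 + 41.52 → 339.22 cm³.
Mass: 339.22 × 1.18 → 400.2796 g.
At $80.2/kg: 400.2796/1000 × 80.2 = $32.10.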